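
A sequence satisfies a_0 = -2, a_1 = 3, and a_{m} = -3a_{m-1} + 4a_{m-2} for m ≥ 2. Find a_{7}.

16383

The ordinary generating function has denominator 1 + 3z - 4z^2.
Iterating the recurrence: a_0,…,a_{7} = -2, 3, -17, 63, -257, 1023, -4097, 16383.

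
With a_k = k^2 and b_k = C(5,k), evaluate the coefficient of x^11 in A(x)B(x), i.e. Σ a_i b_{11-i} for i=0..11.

2352

Write out a_i and b_{11-i} for i = 0,…,11 and sum the products.
Σ = 0·0 + 1·0 + 4·0 + 9·0 + 16·0 + 25·0 + 36·1 + 49·5 + 64·10 + 81·10 + 100·5 + 121·1 = 2352.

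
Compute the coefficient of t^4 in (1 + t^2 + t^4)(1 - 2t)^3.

13

(1 + t^2 + t^4) has coefficients 1,0,1,0,1 for degrees 0…4.
(1 - 2t)^3 has coefficients 1,-6,12,-8,0 for degrees 0…4.
[t^4] = 1·0 + 1·12 + 1·1 = 13.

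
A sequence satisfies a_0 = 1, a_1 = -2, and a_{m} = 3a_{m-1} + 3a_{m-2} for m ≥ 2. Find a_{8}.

-11259

The ordinary generating function has denominator 1 - 3y - 3y^2.
Iterating the recurrence: a_0,…,a_{8} = 1, -2, -3, -15, -54, -207, -783, -2970, -11259.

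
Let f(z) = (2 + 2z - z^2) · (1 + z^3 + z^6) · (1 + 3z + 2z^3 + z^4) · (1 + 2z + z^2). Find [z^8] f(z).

(2 + 2z - z^2) has coefficients 2,2,-1 for degrees 0…2.
(1 + z^3 + z^6) has coefficients 1,0,0,1,0,0,1,0,0 for degrees 0…8.
Multiplying by (1 + 3z + 2z^3 + z^4) gives running coefficients 1,3,0,3,4,0,3,4,0 for degrees 0…8.
Finally multiplying by (1 + 2z + z^2), the product of all factors after the first has coefficients 1,5,7,6,10,11,7,10,11 for degrees 0…8.
[z^8] = 2·11 + 2·10 − 1·7 = 35.

35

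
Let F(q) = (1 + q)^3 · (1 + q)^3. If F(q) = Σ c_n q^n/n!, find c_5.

The EGF product rule gives c_5 = Σ_{k_1+k_2=5} C(5; k_1,k_2) · ∏ g_i(k_i), where (1+q)^3 gives the falling factorial (3)_k; (1+q)^3 gives the falling factorial (3)_k.
g_1(k) for k = 0…5: 1, 3, 6, 6, 0, 0.
g_2(k) for k = 0…5: 1, 3, 6, 6, 0, 0.
c_5 = Σ_k C(5,k)·g_1(k)·g_2(5−k) = 10·6·6 + 10·6·6 = 360 + 360 = 720.

720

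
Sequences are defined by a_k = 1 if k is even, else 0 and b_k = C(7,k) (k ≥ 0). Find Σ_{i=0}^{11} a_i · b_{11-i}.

64

Write out a_i and b_{11-i} for i = 0,…,11 and sum the products.
Σ = 1·0 + 0·0 + 1·0 + 0·0 + 1·1 + 0·7 + 1·21 + 0·35 + 1·35 + 0·21 + 1·7 + 0·1 = 64.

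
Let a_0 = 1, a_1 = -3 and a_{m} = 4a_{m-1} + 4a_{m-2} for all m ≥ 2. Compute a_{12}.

-61640704

The ordinary generating function has denominator 1 - 4q - 4q^2.
Iterating the recurrence: a_0,…,a_{12} = 1, -3, -8, -44, -208, -1008, -4864, -23488, -113408, -547584, -2643968, -12766208, -61640704.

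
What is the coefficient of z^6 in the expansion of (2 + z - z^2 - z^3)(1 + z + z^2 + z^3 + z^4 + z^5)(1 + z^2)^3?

10

(2 + z - z^2 - z^3) has coefficients 2,1,-1,-1 for degrees 0…3.
(1 + z + z^2 + z^3 + z^4 + z^5) has coefficients 1,1,1,1,1,1,0 for degrees 0…6.
Finally multiplying by (1 + z^2)^3, the product of all factors after the first has coefficients 1,1,4,4,7,7,7 for degrees 0…6.
[z^6] = 2·7 + 1·7 − 1·7 − 1·4 = 10.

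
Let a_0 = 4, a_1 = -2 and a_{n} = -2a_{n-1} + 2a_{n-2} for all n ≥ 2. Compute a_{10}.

32960

The ordinary generating function has denominator 1 + 2q - 2q^2.
Iterating the recurrence: a_0,…,a_{10} = 4, -2, 12, -28, 80, -216, 592, -1616, 4416, -12064, 32960.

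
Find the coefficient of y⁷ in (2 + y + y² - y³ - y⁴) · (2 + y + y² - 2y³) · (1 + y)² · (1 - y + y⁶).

23

(2 + y + y² - y³ - y⁴) has coefficients 2,1,1,-1,-1 for degrees 0…4.
(2 + y + y² - 2y³) has coefficients 2,1,1,-2,0,0,0,0 for degrees 0…7.
Multiplying by (1 + y)² gives running coefficients 2,5,5,1,-3,-2,0,0 for degrees 0…7.
Finally multiplying by (1 - y + y⁶), the product of all factors after the first has coefficients 2,3,0,-4,-4,1,4,5 for degrees 0…7.
[y⁷] = 2·5 + 1·4 + 1·1 − 1·(-4) − 1·(-4) = 23.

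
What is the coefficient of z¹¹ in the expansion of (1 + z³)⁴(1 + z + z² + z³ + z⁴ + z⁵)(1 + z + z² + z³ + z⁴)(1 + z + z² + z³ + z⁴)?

(1 + z³)⁴ has coefficients 1,0,0,4,0,0,6,0,0,4,0,0 for degrees 0…11.
(1 + z + z² + z³ + z⁴ + z⁵) has coefficients 1,1,1,1,1,1,0,0,0,0,0,0 for degrees 0…11.
Multiplying by (1 + z + z² + z³ + z⁴) gives running coefficients 1,2,3,4,5,5,4,3,2,1,0,0 for degrees 0…11.
Finally multiplying by (1 + z + z² + z³ + z⁴), the product of all factors after the first has coefficients 1,3,6,10,15,19,21,21,19,15,10,6 for degrees 0…11.
[z¹¹] = 1·6 + 4·19 + 6·19 + 4·6 = 220.

220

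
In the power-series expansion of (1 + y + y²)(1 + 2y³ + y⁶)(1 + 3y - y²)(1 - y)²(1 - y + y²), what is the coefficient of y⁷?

(1 + y + y²) has coefficients 1,1,1 for degrees 0…2.
(1 + 2y³ + y⁶) has coefficients 1,0,0,2,0,0,1,0 for degrees 0…7.
Multiplying by (1 + 3y - y²) gives running coefficients 1,3,-1,2,6,-2,1,3 for degrees 0…7.
Multiplying by (1 - y)² gives running coefficients 1,1,-6,7,1,-12,11,-1 for degrees 0…7.
Finally multiplying by (1 - y + y²), the product of all factors after the first has coefficients 1,0,-6,14,-12,-6,24,-24 for degrees 0…7.
[y⁷] = 1·(-24) + 1·24 + 1·(-6) = -6.

-6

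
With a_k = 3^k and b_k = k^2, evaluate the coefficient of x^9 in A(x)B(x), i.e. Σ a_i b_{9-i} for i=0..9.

29469

This is [x^9] in the product of the two ordinary generating functions.
Σ = 1·81 + 3·64 + 9·49 + 27·36 + 81·25 + 243·16 + 729·9 + 2187·4 + 6561·1 + 19683·0 = 29469.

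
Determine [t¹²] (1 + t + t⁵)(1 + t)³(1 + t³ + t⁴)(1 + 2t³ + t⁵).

17

(1 + t + t⁵) has coefficients 1,1,0,0,0,1 for degrees 0…5.
(1 + t)³ has coefficients 1,3,3,1,0,0,0,0,0,0,0,0,0 for degrees 0…12.
Multiplying by (1 + t³ + t⁴) gives running coefficients 1,3,3,2,4,6,4,1,0,0,0,0,0 for degrees 0…12.
Finally multiplying by (1 + 2t³ + t⁵), the product of all factors after the first has coefficients 1,3,3,4,10,13,11,12,14,12,8,4,1 for degrees 0…12.
[t¹²] = 1·1 + 1·4 + 1·12 = 17.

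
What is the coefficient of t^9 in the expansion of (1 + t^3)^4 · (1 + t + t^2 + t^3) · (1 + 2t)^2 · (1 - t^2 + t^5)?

(1 + t^3)^4 has coefficients 1,0,0,4,0,0,6,0,0,4 for degrees 0…9.
(1 + t + t^2 + t^3) has coefficients 1,1,1,1,0,0,0,0,0,0 for degrees 0…9.
Multiplying by (1 + 2t)^2 gives running coefficients 1,5,9,9,8,4,0,0,0,0 for degrees 0…9.
Finally multiplying by (1 - t^2 + t^5), the product of all factors after the first has coefficients 1,5,8,4,-1,-4,-3,5,9,8 for degrees 0…9.
[t^9] = 1·8 + 4·(-3) + 6·4 + 4·1 = 24.

24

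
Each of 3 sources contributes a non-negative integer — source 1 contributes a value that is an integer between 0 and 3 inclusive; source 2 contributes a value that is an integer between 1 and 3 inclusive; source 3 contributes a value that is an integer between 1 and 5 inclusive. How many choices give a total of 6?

11

The generating function for the choices is (1 + x + x^2 + x^3)·(x + x^2 + x^3)·(x + x^2 + x^3 + x^4 + x^5); the count is [x^6].
(1 + x + x^2 + x^3) has coefficients 1,1,1,1 for degrees 0…3.
(x + x^2 + x^3) has coefficients 0,1,1,1,0,0,0 for degrees 0…6.
Finally multiplying by (x + x^2 + x^3 + x^4 + x^5), the product of all factors after the first has coefficients 0,0,1,2,3,3,3 for degrees 0…6.
[x^6] = 1·3 + 1·3 + 1·3 + 1·2 = 11.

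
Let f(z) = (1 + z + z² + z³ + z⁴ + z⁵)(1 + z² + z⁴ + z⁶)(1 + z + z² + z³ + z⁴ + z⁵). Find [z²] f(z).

(1 + z + z² + z³ + z⁴ + z⁵) has coefficients 1,1,1 for degrees 0…2.
(1 + z² + z⁴ + z⁶) has coefficients 1,0,1 for degrees 0…2.
Finally multiplying by (1 + z + z² + z³ + z⁴ + z⁵), the product of all factors after the first has coefficients 1,1,2 for degrees 0…2.
[z²] = 1·2 + 1·1 + 1·1 = 4.

4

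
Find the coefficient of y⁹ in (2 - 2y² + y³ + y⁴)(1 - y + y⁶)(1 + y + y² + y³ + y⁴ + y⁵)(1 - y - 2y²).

-6

(2 - 2y² + y³ + y⁴) has coefficients 2,0,-2,1,1 for degrees 0…4.
(1 - y + y⁶) has coefficients 1,-1,0,0,0,0,1,0,0,0 for degrees 0…9.
Multiplying by (1 + y + y² + y³ + y⁴ + y⁵) gives running coefficients 1,0,0,0,0,0,0,1,1,1 for degrees 0…9.
Finally multiplying by (1 - y - 2y²), the product of all factors after the first has coefficients 1,-1,-2,0,0,0,0,1,0,-2 for degrees 0…9.
[y⁹] = 2·(-2) − 2·1 + 1·0 + 1·0 = -6.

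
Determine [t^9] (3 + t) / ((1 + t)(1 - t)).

1

The denominator gives the recurrence a_n = a_(n−2) for n ≥ 2; the numerator fixes a_0 = 3, a_1 = 1.
Iterating: 3, 1, 3, 1, 3, 1, 3, 1, 3, 1, so a_9 = 1.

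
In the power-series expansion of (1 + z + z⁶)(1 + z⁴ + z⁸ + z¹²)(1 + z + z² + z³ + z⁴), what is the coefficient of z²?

2

(1 + z + z⁶) has coefficients 1,1,0 for degrees 0…2.
(1 + z⁴ + z⁸ + z¹²) has coefficients 1,0,0 for degrees 0…2.
Finally multiplying by (1 + z + z² + z³ + z⁴), the product of all factors after the first has coefficients 1,1,1 for degrees 0…2.
[z²] = 1·1 + 1·1 = 2.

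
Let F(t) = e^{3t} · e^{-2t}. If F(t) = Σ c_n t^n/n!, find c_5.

The EGF product rule gives c_5 = Σ_{k_1+k_2=5} C(5; k_1,k_2) · ∏ g_i(k_i), where e^{3t} gives (3)^k; e^{-2t} gives (-2)^k.
g_1(k) for k = 0…5: 1, 3, 9, 27, 81, 243.
g_2(k) for k = 0…5: 1, -2, 4, -8, 16, -32.
c_5 = Σ_k C(5,k)·g_1(k)·g_2(5−k) = 1·1·(-32) + 5·3·16 + 10·9·(-8) + 10·27·4 + 5·81·(-2) + 1·243·1 = −32 + 240 − 720 + 1080 − 810 + 243 = 1.

1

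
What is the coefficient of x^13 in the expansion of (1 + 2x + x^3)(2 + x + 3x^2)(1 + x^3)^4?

9

(1 + 2x + x^3) has coefficients 1,2,0,1 for degrees 0…3.
(2 + x + 3x^2) has coefficients 2,1,3,0,0,0,0,0,0,0,0,0,0,0 for degrees 0…13.
Finally multiplying by (1 + x^3)^4, the product of all factors after the first has coefficients 2,1,3,8,4,12,12,6,18,8,4,12,2,1 for degrees 0…13.
[x^13] = 1·1 + 2·2 + 1·4 = 9.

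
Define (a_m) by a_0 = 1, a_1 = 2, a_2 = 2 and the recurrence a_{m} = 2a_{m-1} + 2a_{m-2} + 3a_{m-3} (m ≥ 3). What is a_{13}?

The ordinary generating function has denominator 1 - 2q - 2q^2 - 3q^3.
Iterating the recurrence: a_0,…,a_{13} = 1, 2, 2, 11, 32, 92, 281, 842, 2522, 7571, 22712, 68132, 204401, 613202.

613202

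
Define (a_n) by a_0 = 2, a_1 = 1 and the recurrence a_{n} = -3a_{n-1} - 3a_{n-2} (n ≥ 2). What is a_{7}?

-27

The ordinary generating function has denominator 1 + 3z + 3z^2.
Iterating the recurrence: a_0,…,a_{7} = 2, 1, -9, 24, -45, 63, -54, -27.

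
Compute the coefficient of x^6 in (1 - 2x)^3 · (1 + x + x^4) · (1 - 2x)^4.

(1 - 2x)^3 has coefficients 1,-6,12,-8 for degrees 0…3.
(1 + x + x^4) has coefficients 1,1,0,0,1,0,0 for degrees 0…6.
Finally multiplying by (1 - 2x)^4, the product of all factors after the first has coefficients 1,-7,16,-8,-15,8,24 for degrees 0…6.
[x^6] = 1·24 − 6·8 + 12·(-15) − 8·(-8) = -140.

-140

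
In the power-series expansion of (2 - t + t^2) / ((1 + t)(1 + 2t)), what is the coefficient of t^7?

-700

The denominator gives the recurrence a_n = −3a_(n−1) − 2a_(n−2) for n ≥ 3; the numerator fixes a_0 = 2, a_1 = -7, a_2 = 18.
Iterating: 2, -7, 18, -40, 84, -172, 348, -700, so a_7 = -700.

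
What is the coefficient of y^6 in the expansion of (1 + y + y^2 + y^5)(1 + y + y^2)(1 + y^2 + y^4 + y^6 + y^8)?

(1 + y + y^2 + y^5) has coefficients 1,1,1,0,0,1 for degrees 0…5.
(1 + y + y^2) has coefficients 1,1,1,0,0,0,0 for degrees 0…6.
Finally multiplying by (1 + y^2 + y^4 + y^6 + y^8), the product of all factors after the first has coefficients 1,1,2,1,2,1,2 for degrees 0…6.
[y^6] = 1·2 + 1·1 + 1·2 + 1·1 = 6.

6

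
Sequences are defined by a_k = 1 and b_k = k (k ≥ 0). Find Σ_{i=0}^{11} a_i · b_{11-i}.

66

The convolution is the t^11 coefficient of A(t)B(t).
Σ = 1·11 + 1·10 + 1·9 + 1·8 + 1·7 + 1·6 + 1·5 + 1·4 + 1·3 + 1·2 + 1·1 + 1·0 = 66.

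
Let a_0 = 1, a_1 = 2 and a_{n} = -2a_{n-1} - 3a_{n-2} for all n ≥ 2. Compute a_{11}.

-592

The ordinary generating function has denominator 1 + 2z + 3z^2.
Iterating the recurrence: a_0,…,a_{11} = 1, 2, -7, 8, 5, -34, 53, -4, -151, 314, -175, -592.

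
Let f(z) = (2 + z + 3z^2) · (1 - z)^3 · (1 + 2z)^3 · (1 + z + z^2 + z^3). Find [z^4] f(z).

-17

(2 + z + 3z^2) has coefficients 2,1,3 for degrees 0…2.
(1 - z)^3 has coefficients 1,-3,3,-1,0 for degrees 0…4.
Multiplying by (1 + 2z)^3 gives running coefficients 1,3,-3,-11,6 for degrees 0…4.
Finally multiplying by (1 + z + z^2 + z^3), the product of all factors after the first has coefficients 1,4,1,-10,-5 for degrees 0…4.
[z^4] = 2·(-5) + 1·(-10) + 3·1 = -17.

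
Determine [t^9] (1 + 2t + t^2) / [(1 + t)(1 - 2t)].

768

The denominator gives the recurrence a_n = a_(n−1) + 2a_(n−2) for n ≥ 3; the numerator fixes a_0 = 1, a_1 = 3, a_2 = 6.
Iterating: 1, 3, 6, 12, 24, 48, 96, 192, 384, 768, so a_9 = 768.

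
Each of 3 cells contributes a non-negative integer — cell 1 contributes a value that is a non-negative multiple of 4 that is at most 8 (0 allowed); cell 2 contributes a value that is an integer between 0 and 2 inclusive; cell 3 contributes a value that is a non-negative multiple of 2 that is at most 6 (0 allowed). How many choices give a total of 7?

2

The generating function for the choices is (1 + z^4 + z^8)·(1 + z + z^2)·(1 + z^2 + z^4 + z^6); the count is [z^7].
(1 + z^4 + z^8) has coefficients 1,0,0,0,1,0,0,0 for degrees 0…7.
(1 + z + z^2) has coefficients 1,1,1,0,0,0,0,0 for degrees 0…7.
Finally multiplying by (1 + z^2 + z^4 + z^6), the product of all factors after the first has coefficients 1,1,2,1,2,1,2,1 for degrees 0…7.
[z^7] = 1·1 + 1·1 = 2.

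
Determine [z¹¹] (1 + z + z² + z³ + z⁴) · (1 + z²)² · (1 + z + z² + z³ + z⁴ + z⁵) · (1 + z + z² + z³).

40

(1 + z + z² + z³ + z⁴) has coefficients 1,1,1,1,1 for degrees 0…4.
(1 + z²)² has coefficients 1,0,2,0,1,0,0,0,0,0,0,0 for degrees 0…11.
Multiplying by (1 + z + z² + z³ + z⁴ + z⁵) gives running coefficients 1,1,3,3,4,4,3,3,1,1,0,0 for degrees 0…11.
Finally multiplying by (1 + z + z² + z³), the product of all factors after the first has coefficients 1,2,5,8,11,14,14,14,11,8,5,2 for degrees 0…11.
[z¹¹] = 1·2 + 1·5 + 1·8 + 1·11 + 1·14 = 40.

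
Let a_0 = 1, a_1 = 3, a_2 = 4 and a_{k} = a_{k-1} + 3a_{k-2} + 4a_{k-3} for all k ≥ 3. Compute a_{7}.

787

The ordinary generating function has denominator 1 - t - 3t^2 - 4t^3.
Iterating the recurrence: a_0,…,a_{7} = 1, 3, 4, 17, 41, 108, 299, 787.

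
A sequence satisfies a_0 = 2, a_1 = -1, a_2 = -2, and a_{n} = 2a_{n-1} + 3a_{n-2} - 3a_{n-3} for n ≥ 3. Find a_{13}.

-246958

The ordinary generating function has denominator 1 - 2y - 3y^2 + 3y^3.
Iterating the recurrence: a_0,…,a_{13} = 2, -1, -2, -13, -29, -91, -230, -646, -1709, -4666, -12521, -33913, -91391, -246958.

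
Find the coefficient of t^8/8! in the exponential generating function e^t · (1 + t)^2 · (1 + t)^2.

The EGF product rule gives c_8 = Σ_{k_1+k_2+k_3=8} C(8; k_1,k_2,k_3) · ∏ g_i(k_i), where e^t gives (1)^k; (1+t)^2 gives the falling factorial (2)_k; (1+t)^2 gives the falling factorial (2)_k.
g_1(k) for k = 0…8: 1, 1, 1, 1, 1, 1, 1, 1, 1.
g_2(k) for k = 0…8: 1, 2, 2, 0, 0, 0, 0, 0, 0.
g_3(k) for k = 0…8: 1, 2, 2, 0, 0, 0, 0, 0, 0.
First combine the last two factors: h(k) = Σ_j C(k,j)·g_2(j)·g_3(k−j) for k = 0…8: 1, 4, 12, 24, 24, 0, 0, 0, 0.
c_8 = Σ_k C(8,k)·g_1(k)·h(8−k) = 70·1·24 + 56·1·24 + 28·1·12 + 8·1·4 + 1·1·1 = 1680 + 1344 + 336 + 32 + 1 = 3393.

3393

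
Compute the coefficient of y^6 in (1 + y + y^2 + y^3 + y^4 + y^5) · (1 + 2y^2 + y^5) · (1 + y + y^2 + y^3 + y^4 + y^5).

17

(1 + y + y^2 + y^3 + y^4 + y^5) has coefficients 1,1,1,1,1,1 for degrees 0…5.
(1 + 2y^2 + y^5) has coefficients 1,0,2,0,0,1,0 for degrees 0…6.
Finally multiplying by (1 + y + y^2 + y^3 + y^4 + y^5), the product of all factors after the first has coefficients 1,1,3,3,3,4,3 for degrees 0…6.
[y^6] = 1·3 + 1·4 + 1·3 + 1·3 + 1·3 + 1·1 = 17.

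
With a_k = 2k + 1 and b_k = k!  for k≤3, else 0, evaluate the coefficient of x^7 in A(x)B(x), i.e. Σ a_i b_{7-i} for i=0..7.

The convolution is the t^7 coefficient of A(t)B(t).
Σ = 1·0 + 3·0 + 5·0 + 7·0 + 9·6 + 11·2 + 13·1 + 15·1 = 104.

104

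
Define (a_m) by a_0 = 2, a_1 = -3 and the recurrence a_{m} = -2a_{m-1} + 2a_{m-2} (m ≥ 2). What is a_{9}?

The ordinary generating function has denominator 1 + 2z - 2z^2.
Iterating the recurrence: a_0,…,a_{9} = 2, -3, 10, -26, 72, -196, 536, -1464, 4000, -10928.

-10928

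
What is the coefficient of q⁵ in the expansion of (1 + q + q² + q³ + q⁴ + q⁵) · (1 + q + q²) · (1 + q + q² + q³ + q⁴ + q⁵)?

(1 + q + q² + q³ + q⁴ + q⁵) has coefficients 1,1,1,1,1,1 for degrees 0…5.
(1 + q + q²) has coefficients 1,1,1,0,0,0 for degrees 0…5.
Finally multiplying by (1 + q + q² + q³ + q⁴ + q⁵), the product of all factors after the first has coefficients 1,2,3,3,3,3 for degrees 0…5.
[q⁵] = 1·3 + 1·3 + 1·3 + 1·3 + 1·2 + 1·1 = 15.

15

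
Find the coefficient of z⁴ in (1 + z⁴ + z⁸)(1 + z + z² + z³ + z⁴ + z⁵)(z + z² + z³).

3

(1 + z⁴ + z⁸) has coefficients 1,0,0,0,1 for degrees 0…4.
(1 + z + z² + z³ + z⁴ + z⁵) has coefficients 1,1,1,1,1 for degrees 0…4.
Finally multiplying by (z + z² + z³), the product of all factors after the first has coefficients 0,1,2,3,3 for degrees 0…4.
[z⁴] = 1·3 + 1·0 = 3.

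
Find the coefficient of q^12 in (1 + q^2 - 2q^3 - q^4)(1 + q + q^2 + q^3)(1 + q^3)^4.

(1 + q^2 - 2q^3 - q^4) has coefficients 1,0,1,-2,-1 for degrees 0…4.
(1 + q + q^2 + q^3) has coefficients 1,1,1,1,0,0,0,0,0,0,0,0,0 for degrees 0…12.
Finally multiplying by (1 + q^3)^4, the product of all factors after the first has coefficients 1,1,1,5,4,4,10,6,6,10,4,4,5 for degrees 0…12.
[q^12] = 1·5 + 1·4 − 2·10 − 1·6 = -17.

-17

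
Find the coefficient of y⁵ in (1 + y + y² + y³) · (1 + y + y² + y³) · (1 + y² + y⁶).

6

(1 + y + y² + y³) has coefficients 1,1,1,1 for degrees 0…3.
(1 + y + y² + y³) has coefficients 1,1,1,1,0,0 for degrees 0…5.
Finally multiplying by (1 + y² + y⁶), the product of all factors after the first has coefficients 1,1,2,2,1,1 for degrees 0…5.
[y⁵] = 1·1 + 1·1 + 1·2 + 1·2 = 6.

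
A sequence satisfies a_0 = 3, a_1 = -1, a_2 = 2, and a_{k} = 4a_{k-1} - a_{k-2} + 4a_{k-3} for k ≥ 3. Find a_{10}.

308402

The ordinary generating function has denominator 1 - 4q + q^2 - 4q^3.
Iterating the recurrence: a_0,…,a_{10} = 3, -1, 2, 21, 78, 299, 1202, 4821, 19278, 77099, 308402.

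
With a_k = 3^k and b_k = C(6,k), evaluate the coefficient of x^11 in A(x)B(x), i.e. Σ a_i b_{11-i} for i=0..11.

This is [x^11] in the product of the two ordinary generating functions.
Σ = 1·0 + 3·0 + 9·0 + 27·0 + 81·0 + 243·1 + 729·6 + 2187·15 + 6561·20 + 19683·15 + 59049·6 + 177147·1 = 995328.

995328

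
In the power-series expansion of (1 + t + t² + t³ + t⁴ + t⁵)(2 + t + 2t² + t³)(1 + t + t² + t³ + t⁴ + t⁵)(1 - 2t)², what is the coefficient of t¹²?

28

(1 + t + t² + t³ + t⁴ + t⁵) has coefficients 1,1,1,1,1,1 for degrees 0…5.
(2 + t + 2t² + t³) has coefficients 2,1,2,1,0,0,0,0,0,0,0,0,0 for degrees 0…12.
Multiplying by (1 + t + t² + t³ + t⁴ + t⁵) gives running coefficients 2,3,5,6,6,6,4,3,1,0,0,0,0 for degrees 0…12.
Finally multiplying by (1 - 2t)², the product of all factors after the first has coefficients 2,-5,1,-2,2,6,4,11,5,8,4,0,0 for degrees 0…12.
[t¹²] = 1·0 + 1·0 + 1·4 + 1·8 + 1·5 + 1·11 = 28.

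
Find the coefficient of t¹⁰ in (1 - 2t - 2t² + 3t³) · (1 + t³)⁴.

(1 - 2t - 2t² + 3t³) has coefficients 1,-2,-2,3 for degrees 0…3.
(1 + t³)⁴ has coefficients 1,0,0,4,0,0,6,0,0,4,0 for degrees 0…10.
[t¹⁰] = 1·0 − 2·4 − 2·0 + 3·0 = -8.

-8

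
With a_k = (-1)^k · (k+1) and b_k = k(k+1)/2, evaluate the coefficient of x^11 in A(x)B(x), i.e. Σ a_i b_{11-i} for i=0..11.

Write out a_i and b_{11-i} for i = 0,…,11 and sum the products.
Σ = 1·66 − 2·55 + 3·45 − 4·36 + 5·28 − 6·21 + 7·15 − 8·10 + 9·6 − 10·3 + 11·1 − 12·0 = 21.

21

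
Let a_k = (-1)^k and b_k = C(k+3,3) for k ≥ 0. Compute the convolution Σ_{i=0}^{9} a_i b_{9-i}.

The convolution is the t^9 coefficient of A(t)B(t).
Σ = 1·220 − 1·165 + 1·120 − 1·84 + 1·56 − 1·35 + 1·20 − 1·10 + 1·4 − 1·1 = 125.

125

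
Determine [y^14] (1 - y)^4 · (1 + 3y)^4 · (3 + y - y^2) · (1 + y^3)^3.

(1 - y)^4 has coefficients 1,-4,6,-4,1 for degrees 0…4.
(1 + 3y)^4 has coefficients 1,12,54,108,81,0,0,0,0,0,0,0,0,0,0 for degrees 0…14.
Multiplying by (3 + y - y^2) gives running coefficients 3,37,173,366,297,-27,-81,0,0,0,0,0,0,0,0 for degrees 0…14.
Finally multiplying by (1 + y^3)^3, the product of all factors after the first has coefficients 3,37,173,375,408,492,1026,1002,438,858,928,92,123,297,-27 for degrees 0…14.
[y^14] = 1·(-27) − 4·297 + 6·123 − 4·92 + 1·928 = 83.

83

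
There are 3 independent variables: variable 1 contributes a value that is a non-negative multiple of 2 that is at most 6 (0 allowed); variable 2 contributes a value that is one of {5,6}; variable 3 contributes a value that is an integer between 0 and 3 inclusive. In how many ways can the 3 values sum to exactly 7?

3

The generating function for the choices is (1 + y^2 + y^4 + y^6)·(y^5 + y^6)·(1 + y + y^2 + y^3); the count is [y^7].
(1 + y^2 + y^4 + y^6) has coefficients 1,0,1,0,1,0,1 for degrees 0…6.
(y^5 + y^6) has coefficients 0,0,0,0,0,1,1,0 for degrees 0…7.
Finally multiplying by (1 + y + y^2 + y^3), the product of all factors after the first has coefficients 0,0,0,0,0,1,2,2 for degrees 0…7.
[y^7] = 1·2 + 1·1 + 1·0 + 1·0 = 3.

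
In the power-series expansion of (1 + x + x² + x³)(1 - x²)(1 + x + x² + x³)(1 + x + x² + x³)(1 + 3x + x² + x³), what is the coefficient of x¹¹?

-22

(1 + x + x² + x³) has coefficients 1,1,1,1 for degrees 0…3.
(1 - x²) has coefficients 1,0,-1,0,0,0,0,0,0,0,0,0 for degrees 0…11.
Multiplying by (1 + x + x² + x³) gives running coefficients 1,1,0,0,-1,-1,0,0,0,0,0,0 for degrees 0…11.
Multiplying by (1 + x + x² + x³) gives running coefficients 1,2,2,2,0,-2,-2,-2,-1,0,0,0 for degrees 0…11.
Finally multiplying by (1 + 3x + x² + x³), the product of all factors after the first has coefficients 1,5,9,11,10,2,-6,-10,-11,-7,-3,-1 for degrees 0…11.
[x¹¹] = 1·(-1) + 1·(-3) + 1·(-7) + 1·(-11) = -22.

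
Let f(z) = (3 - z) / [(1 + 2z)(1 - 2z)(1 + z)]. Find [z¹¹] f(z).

-5460

Partial fractions give a closed form: a_n = (7/2)·(-2)^n + (5/6)·2^n + (-4/3)·(-1)^n.
At n = 11: a_11 = -5460.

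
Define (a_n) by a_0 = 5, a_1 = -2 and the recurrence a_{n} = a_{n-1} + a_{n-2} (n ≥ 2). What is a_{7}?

The ordinary generating function has denominator 1 - z - z^2.
Iterating the recurrence: a_0,…,a_{7} = 5, -2, 3, 1, 4, 5, 9, 14.

14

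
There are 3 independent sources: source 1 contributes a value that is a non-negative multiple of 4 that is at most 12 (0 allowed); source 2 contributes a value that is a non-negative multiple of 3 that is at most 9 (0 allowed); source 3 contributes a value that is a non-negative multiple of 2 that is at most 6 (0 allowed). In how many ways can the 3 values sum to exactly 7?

2

The generating function for the choices is (1 + q⁴ + q⁸ + q¹²)·(1 + q³ + q⁶ + q⁹)·(1 + q² + q⁴ + q⁶); the count is [q⁷].
(1 + q⁴ + q⁸ + q¹²) has coefficients 1,0,0,0,1,0,0,0 for degrees 0…7.
(1 + q³ + q⁶ + q⁹) has coefficients 1,0,0,1,0,0,1,0 for degrees 0…7.
Finally multiplying by (1 + q² + q⁴ + q⁶), the product of all factors after the first has coefficients 1,0,1,1,1,1,2,1 for degrees 0…7.
[q⁷] = 1·1 + 1·1 = 2.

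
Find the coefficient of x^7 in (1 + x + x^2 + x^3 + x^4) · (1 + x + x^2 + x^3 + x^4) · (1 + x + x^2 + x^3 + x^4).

(1 + x + x^2 + x^3 + x^4) has coefficients 1,1,1,1,1 for degrees 0…4.
(1 + x + x^2 + x^3 + x^4) has coefficients 1,1,1,1,1,0,0,0 for degrees 0…7.
Finally multiplying by (1 + x + x^2 + x^3 + x^4), the product of all factors after the first has coefficients 1,2,3,4,5,4,3,2 for degrees 0…7.
[x^7] = 1·2 + 1·3 + 1·4 + 1·5 + 1·4 = 18.

18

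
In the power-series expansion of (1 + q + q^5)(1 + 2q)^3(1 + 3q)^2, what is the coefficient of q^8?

(1 + q + q^5) has coefficients 1,1,0,0,0,1 for degrees 0…5.
(1 + 2q)^3 has coefficients 1,6,12,8,0,0,0,0,0 for degrees 0…8.
Finally multiplying by (1 + 3q)^2, the product of all factors after the first has coefficients 1,12,57,134,156,72,0,0,0 for degrees 0…8.
[q^8] = 1·0 + 1·0 + 1·134 = 134.

134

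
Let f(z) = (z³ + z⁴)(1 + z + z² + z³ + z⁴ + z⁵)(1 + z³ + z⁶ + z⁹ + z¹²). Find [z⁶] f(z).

3

(z³ + z⁴) has coefficients 0,0,0,1,1 for degrees 0…4.
(1 + z + z² + z³ + z⁴ + z⁵) has coefficients 1,1,1,1,1,1,0 for degrees 0…6.
Finally multiplying by (1 + z³ + z⁶ + z⁹ + z¹²), the product of all factors after the first has coefficients 1,1,1,2,2,2,2 for degrees 0…6.
[z⁶] = 1·2 + 1·1 = 3.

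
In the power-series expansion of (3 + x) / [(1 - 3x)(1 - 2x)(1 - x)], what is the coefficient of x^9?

The denominator gives the recurrence a_n = 6a_(n−1) − 11a_(n−2) + 6a_(n−3) for n ≥ 3; the numerator fixes a_0 = 3, a_1 = 19, a_2 = 81.
Iterating: 3, 19, 81, 295, 993, 3199, 10041, 31015, 94833, 288079, so a_9 = 288079.

288079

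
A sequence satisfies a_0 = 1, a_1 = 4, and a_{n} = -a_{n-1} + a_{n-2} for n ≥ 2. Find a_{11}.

301

The ordinary generating function has denominator 1 + x - x^2.
Iterating the recurrence: a_0,…,a_{11} = 1, 4, -3, 7, -10, 17, -27, 44, -71, 115, -186, 301.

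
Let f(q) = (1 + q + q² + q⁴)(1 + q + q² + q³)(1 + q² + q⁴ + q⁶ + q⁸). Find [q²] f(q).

4

(1 + q + q² + q⁴) has coefficients 1,1,1 for degrees 0…2.
(1 + q + q² + q³) has coefficients 1,1,1 for degrees 0…2.
Finally multiplying by (1 + q² + q⁴ + q⁶ + q⁸), the product of all factors after the first has coefficients 1,1,2 for degrees 0…2.
[q²] = 1·2 + 1·1 + 1·1 = 4.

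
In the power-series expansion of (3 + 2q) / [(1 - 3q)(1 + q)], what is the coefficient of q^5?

Partial fractions give a closed form: a_n = (11/4)·3^n + (1/4)·(-1)^n.
At n = 5: a_5 = 668.

668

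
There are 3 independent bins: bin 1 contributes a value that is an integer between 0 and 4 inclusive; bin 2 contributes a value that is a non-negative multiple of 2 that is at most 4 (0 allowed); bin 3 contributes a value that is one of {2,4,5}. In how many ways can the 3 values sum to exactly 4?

The generating function for the choices is (1 + t + t^2 + t^3 + t^4)·(1 + t^2 + t^4)·(t^2 + t^4 + t^5); the count is [t^4].
(1 + t + t^2 + t^3 + t^4) has coefficients 1,1,1,1,1 for degrees 0…4.
(1 + t^2 + t^4) has coefficients 1,0,1,0,1 for degrees 0…4.
Finally multiplying by (t^2 + t^4 + t^5), the product of all factors after the first has coefficients 0,0,1,0,2 for degrees 0…4.
[t^4] = 1·2 + 1·0 + 1·1 + 1·0 + 1·0 = 3.

3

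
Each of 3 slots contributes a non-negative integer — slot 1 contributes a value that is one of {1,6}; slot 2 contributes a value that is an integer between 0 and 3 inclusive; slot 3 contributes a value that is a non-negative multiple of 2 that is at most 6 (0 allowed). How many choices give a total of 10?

3

The generating function for the choices is (y + y^6)·(1 + y + y^2 + y^3)·(1 + y^2 + y^4 + y^6); the count is [y^10].
(y + y^6) has coefficients 0,1,0,0,0,0,1 for degrees 0…6.
(1 + y + y^2 + y^3) has coefficients 1,1,1,1,0,0,0,0,0,0,0 for degrees 0…10.
Finally multiplying by (1 + y^2 + y^4 + y^6), the product of all factors after the first has coefficients 1,1,2,2,2,2,2,2,1,1,0 for degrees 0…10.
[y^10] = 1·1 + 1·2 = 3.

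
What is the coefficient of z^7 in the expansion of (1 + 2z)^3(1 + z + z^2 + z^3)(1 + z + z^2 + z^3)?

(1 + 2z)^3 has coefficients 1,6,12,8 for degrees 0…3.
(1 + z + z^2 + z^3) has coefficients 1,1,1,1,0,0,0,0 for degrees 0…7.
Finally multiplying by (1 + z + z^2 + z^3), the product of all factors after the first has coefficients 1,2,3,4,3,2,1,0 for degrees 0…7.
[z^7] = 1·0 + 6·1 + 12·2 + 8·3 = 54.

54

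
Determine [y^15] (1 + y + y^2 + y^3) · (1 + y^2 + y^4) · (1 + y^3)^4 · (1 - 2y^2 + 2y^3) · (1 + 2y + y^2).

61

(1 + y + y^2 + y^3) has coefficients 1,1,1,1 for degrees 0…3.
(1 + y^2 + y^4) has coefficients 1,0,1,0,1,0,0,0,0,0,0,0,0,0,0,0 for degrees 0…15.
Multiplying by (1 + y^3)^4 gives running coefficients 1,0,1,4,1,4,6,4,6,4,6,4,1,4,1,0 for degrees 0…15.
Multiplying by (1 - 2y^2 + 2y^3) gives running coefficients 1,0,-1,6,-1,-2,12,-2,2,8,2,8,-3,8,7,-6 for degrees 0…15.
Finally multiplying by (1 + 2y + y^2), the product of all factors after the first has coefficients 1,2,0,4,10,2,7,20,10,10,20,20,15,10,20,16 for degrees 0…15.
[y^15] = 1·16 + 1·20 + 1·10 + 1·15 = 61.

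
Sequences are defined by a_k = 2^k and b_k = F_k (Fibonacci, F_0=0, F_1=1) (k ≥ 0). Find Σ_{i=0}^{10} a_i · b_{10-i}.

1815

The convolution is the x^10 coefficient of A(x)B(x).
Σ = 1·55 + 2·34 + 4·21 + 8·13 + 16·8 + 32·5 + 64·3 + 128·2 + 256·1 + 512·1 + 1024·0 = 1815.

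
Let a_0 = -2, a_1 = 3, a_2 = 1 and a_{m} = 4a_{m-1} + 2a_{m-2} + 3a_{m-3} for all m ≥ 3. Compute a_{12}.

5009918

The ordinary generating function has denominator 1 - 4y - 2y^2 - 3y^3.
Iterating the recurrence: a_0,…,a_{12} = -2, 3, 1, 4, 27, 119, 542, 2487, 11389, 52156, 238863, 1093931, 5009918.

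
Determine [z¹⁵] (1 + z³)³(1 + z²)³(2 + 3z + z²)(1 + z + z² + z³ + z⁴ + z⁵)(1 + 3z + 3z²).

(1 + z³)³ has coefficients 1,0,0,3,0,0,3,0,0,1 for degrees 0…9.
(1 + z²)³ has coefficients 1,0,3,0,3,0,1,0,0,0,0,0,0,0,0,0 for degrees 0…15.
Multiplying by (2 + 3z + z²) gives running coefficients 2,3,7,9,9,9,5,3,1,0,0,0,0,0,0,0 for degrees 0…15.
Multiplying by (1 + z + z² + z³ + z⁴ + z⁵) gives running coefficients 2,5,12,21,30,39,42,42,36,27,18,9,4,1,0,0 for degrees 0…15.
Finally multiplying by (1 + 3z + 3z²), the product of all factors after the first has coefficients 2,11,33,72,129,192,249,285,288,261,207,144,85,40,15,3 for degrees 0…15.
[z¹⁵] = 1·3 + 3·85 + 3·261 + 1·249 = 1290.

1290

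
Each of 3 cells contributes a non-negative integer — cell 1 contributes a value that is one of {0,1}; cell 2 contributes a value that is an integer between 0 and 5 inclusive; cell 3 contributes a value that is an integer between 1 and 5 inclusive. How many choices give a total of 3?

The generating function for the choices is (1 + t)·(1 + t + t^2 + t^3 + t^4 + t^5)·(t + t^2 + t^3 + t^4 + t^5); the count is [t^3].
(1 + t) has coefficients 1,1 for degrees 0…1.
(1 + t + t^2 + t^3 + t^4 + t^5) has coefficients 1,1,1,1 for degrees 0…3.
Finally multiplying by (t + t^2 + t^3 + t^4 + t^5), the product of all factors after the first has coefficients 0,1,2,3 for degrees 0…3.
[t^3] = 1·3 + 1·2 = 5.

5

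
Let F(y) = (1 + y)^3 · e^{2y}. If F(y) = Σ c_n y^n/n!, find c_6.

3040

The EGF product rule gives c_6 = Σ_{k_1+k_2=6} C(6; k_1,k_2) · ∏ g_i(k_i), where (1+y)^3 gives the falling factorial (3)_k; e^{2y} gives (2)^k.
g_1(k) for k = 0…6: 1, 3, 6, 6, 0, 0, 0.
g_2(k) for k = 0…6: 1, 2, 4, 8, 16, 32, 64.
c_6 = Σ_k C(6,k)·g_1(k)·g_2(6−k) = 1·1·64 + 6·3·32 + 15·6·16 + 20·6·8 = 64 + 576 + 1440 + 960 = 3040.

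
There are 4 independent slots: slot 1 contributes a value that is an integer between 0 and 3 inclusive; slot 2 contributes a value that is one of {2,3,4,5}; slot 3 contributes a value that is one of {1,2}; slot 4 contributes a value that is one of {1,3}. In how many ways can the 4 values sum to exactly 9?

12

The generating function for the choices is (1 + t + t² + t³)·(t² + t³ + t⁴ + t⁵)·(t + t²)·(t + t³); the count is [t⁹].
(1 + t + t² + t³) has coefficients 1,1,1,1 for degrees 0…3.
(t² + t³ + t⁴ + t⁵) has coefficients 0,0,1,1,1,1,0,0,0,0 for degrees 0…9.
Multiplying by (t + t²) gives running coefficients 0,0,0,1,2,2,2,1,0,0 for degrees 0…9.
Finally multiplying by (t + t³), the product of all factors after the first has coefficients 0,0,0,0,1,2,3,4,3,2 for degrees 0…9.
[t⁹] = 1·2 + 1·3 + 1·4 + 1·3 = 12.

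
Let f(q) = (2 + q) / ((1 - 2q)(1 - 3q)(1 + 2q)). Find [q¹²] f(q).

2223041

Partial fractions give a closed form: a_n = (-5/2)·2^n + (21/5)·3^n + (3/10)·(-2)^n.
At n = 12: a_12 = 2223041.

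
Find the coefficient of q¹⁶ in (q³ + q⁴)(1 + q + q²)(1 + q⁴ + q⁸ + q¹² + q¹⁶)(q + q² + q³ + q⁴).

6

(q³ + q⁴) has coefficients 0,0,0,1,1 for degrees 0…4.
(1 + q + q²) has coefficients 1,1,1,0,0,0,0,0,0,0,0,0,0,0,0,0,0 for degrees 0…16.
Multiplying by (1 + q⁴ + q⁸ + q¹² + q¹⁶) gives running coefficients 1,1,1,0,1,1,1,0,1,1,1,0,1,1,1,0,1 for degrees 0…16.
Finally multiplying by (q + q² + q³ + q⁴), the product of all factors after the first has coefficients 0,1,2,3,3,3,3,3,3,3,3,3,3,3,3,3,3 for degrees 0…16.
[q¹⁶] = 1·3 + 1·3 = 6.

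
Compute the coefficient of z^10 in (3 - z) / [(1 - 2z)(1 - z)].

Partial fractions give a closed form: a_n = (5)·2^n + (-2)·1^n.
At n = 10: a_10 = 5118.

5118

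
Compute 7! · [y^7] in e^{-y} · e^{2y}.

1

The EGF product rule gives c_7 = Σ_{k_1+k_2=7} C(7; k_1,k_2) · ∏ g_i(k_i), where e^{-y} gives (-1)^k; e^{2y} gives (2)^k.
g_1(k) for k = 0…7: 1, -1, 1, -1, 1, -1, 1, -1.
g_2(k) for k = 0…7: 1, 2, 4, 8, 16, 32, 64, 128.
c_7 = Σ_k C(7,k)·g_1(k)·g_2(7−k) = 1·1·128 + 7·(-1)·64 + 21·1·32 + 35·(-1)·16 + 35·1·8 + 21·(-1)·4 + 7·1·2 + 1·(-1)·1 = 128 − 448 + 672 − 560 + 280 − 84 + 14 − 1 = 1.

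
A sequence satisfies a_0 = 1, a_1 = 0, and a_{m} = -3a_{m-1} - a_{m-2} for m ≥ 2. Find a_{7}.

The ordinary generating function has denominator 1 + 3q + q^2.
Iterating the recurrence: a_0,…,a_{7} = 1, 0, -1, 3, -8, 21, -55, 144.

144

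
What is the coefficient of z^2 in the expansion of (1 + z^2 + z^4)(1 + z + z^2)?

2

(1 + z^2 + z^4) has coefficients 1,0,1 for degrees 0…2.
(1 + z + z^2) has coefficients 1,1,1 for degrees 0…2.
[z^2] = 1·1 + 1·1 = 2.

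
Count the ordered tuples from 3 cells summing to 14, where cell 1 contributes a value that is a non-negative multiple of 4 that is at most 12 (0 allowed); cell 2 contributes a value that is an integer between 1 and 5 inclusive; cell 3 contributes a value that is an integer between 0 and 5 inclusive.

The generating function for the choices is (1 + q⁴ + q⁸ + q¹²)·(q + q² + q³ + q⁴ + q⁵)·(1 + q + q² + q³ + q⁴ + q⁵); the count is [q¹⁴].
(1 + q⁴ + q⁸ + q¹²) has coefficients 1,0,0,0,1,0,0,0,1,0,0,0,1 for degrees 0…12.
(q + q² + q³ + q⁴ + q⁵) has coefficients 0,1,1,1,1,1,0,0,0,0,0,0,0,0,0 for degrees 0…14.
Finally multiplying by (1 + q + q² + q³ + q⁴ + q⁵), the product of all factors after the first has coefficients 0,1,2,3,4,5,5,4,3,2,1,0,0,0,0 for degrees 0…14.
[q¹⁴] = 1·0 + 1·1 + 1·5 + 1·2 = 8.

8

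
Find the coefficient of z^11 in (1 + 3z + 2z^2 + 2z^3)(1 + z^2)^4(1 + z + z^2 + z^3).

24

(1 + 3z + 2z^2 + 2z^3) has coefficients 1,3,2,2 for degrees 0…3.
(1 + z^2)^4 has coefficients 1,0,4,0,6,0,4,0,1,0,0,0 for degrees 0…11.
Finally multiplying by (1 + z + z^2 + z^3), the product of all factors after the first has coefficients 1,1,5,5,10,10,10,10,5,5,1,1 for degrees 0…11.
[z^11] = 1·1 + 3·1 + 2·5 + 2·5 = 24.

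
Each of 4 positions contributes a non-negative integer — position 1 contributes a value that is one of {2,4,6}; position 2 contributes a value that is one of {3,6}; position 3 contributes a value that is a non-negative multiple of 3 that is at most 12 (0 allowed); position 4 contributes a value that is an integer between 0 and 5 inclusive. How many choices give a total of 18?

The generating function for the choices is (x^2 + x^4 + x^6)·(x^3 + x^6)·(1 + x^3 + x^6 + x^9 + x^12)·(1 + x + x^2 + x^3 + x^4 + x^5); the count is [x^18].
(x^2 + x^4 + x^6) has coefficients 0,0,1,0,1,0,1 for degrees 0…6.
(x^3 + x^6) has coefficients 0,0,0,1,0,0,1,0,0,0,0,0,0,0,0,0,0,0,0 for degrees 0…18.
Multiplying by (1 + x^3 + x^6 + x^9 + x^12) gives running coefficients 0,0,0,1,0,0,2,0,0,2,0,0,2,0,0,2,0,0,1 for degrees 0…18.
Finally multiplying by (1 + x + x^2 + x^3 + x^4 + x^5), the product of all factors after the first has coefficients 0,0,0,1,1,1,3,3,3,4,4,4,4,4,4,4,4,4,3 for degrees 0…18.
[x^18] = 1·4 + 1·4 + 1·4 = 12.

12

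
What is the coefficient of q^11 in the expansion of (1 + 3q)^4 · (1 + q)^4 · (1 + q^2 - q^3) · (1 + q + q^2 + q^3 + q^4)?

-373

(1 + 3q)^4 has coefficients 1,12,54,108,81 for degrees 0…4.
(1 + q)^4 has coefficients 1,4,6,4,1,0,0,0,0,0,0,0 for degrees 0…11.
Multiplying by (1 + q^2 - q^3) gives running coefficients 1,4,7,7,3,-2,-3,-1,0,0,0,0 for degrees 0…11.
Finally multiplying by (1 + q + q^2 + q^3 + q^4), the product of all factors after the first has coefficients 1,5,12,19,22,19,12,4,-3,-6,-4,-1 for degrees 0…11.
[q^11] = 1·(-1) + 12·(-4) + 54·(-6) + 108·(-3) + 81·4 = -373.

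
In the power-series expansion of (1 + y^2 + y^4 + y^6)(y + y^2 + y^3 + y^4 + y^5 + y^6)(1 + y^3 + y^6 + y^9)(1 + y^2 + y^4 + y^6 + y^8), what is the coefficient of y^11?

27

(1 + y^2 + y^4 + y^6) has coefficients 1,0,1,0,1,0,1 for degrees 0…6.
(y + y^2 + y^3 + y^4 + y^5 + y^6) has coefficients 0,1,1,1,1,1,1,0,0,0,0,0 for degrees 0…11.
Multiplying by (1 + y^3 + y^6 + y^9) gives running coefficients 0,1,1,1,2,2,2,2,2,2,2,2 for degrees 0…11.
Finally multiplying by (1 + y^2 + y^4 + y^6 + y^8), the product of all factors after the first has coefficients 0,1,1,2,3,4,5,6,7,8,9,9 for degrees 0…11.
[y^11] = 1·9 + 1·8 + 1·6 + 1·4 = 27.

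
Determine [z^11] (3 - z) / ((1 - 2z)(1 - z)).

Partial fractions give a closed form: a_n = (5)·2^n + (-2)·1^n.
At n = 11: a_11 = 10238.

10238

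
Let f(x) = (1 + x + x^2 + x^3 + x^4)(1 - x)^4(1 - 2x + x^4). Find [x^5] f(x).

-4

(1 + x + x^2 + x^3 + x^4) has coefficients 1,1,1,1,1 for degrees 0…4.
(1 - x)^4 has coefficients 1,-4,6,-4,1,0 for degrees 0…5.
Finally multiplying by (1 - 2x + x^4), the product of all factors after the first has coefficients 1,-6,14,-16,10,-6 for degrees 0…5.
[x^5] = 1·(-6) + 1·10 + 1·(-16) + 1·14 + 1·(-6) = -4.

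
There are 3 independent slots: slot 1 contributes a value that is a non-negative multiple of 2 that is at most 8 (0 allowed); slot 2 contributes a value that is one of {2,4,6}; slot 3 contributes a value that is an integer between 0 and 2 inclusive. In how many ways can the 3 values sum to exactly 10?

The generating function for the choices is (1 + t^2 + t^4 + t^6 + t^8)·(t^2 + t^4 + t^6)·(1 + t + t^2); the count is [t^10].
(1 + t^2 + t^4 + t^6 + t^8) has coefficients 1,0,1,0,1,0,1,0,1 for degrees 0…8.
(t^2 + t^4 + t^6) has coefficients 0,0,1,0,1,0,1,0,0,0,0 for degrees 0…10.
Finally multiplying by (1 + t + t^2), the product of all factors after the first has coefficients 0,0,1,1,2,1,2,1,1,0,0 for degrees 0…10.
[t^10] = 1·0 + 1·1 + 1·2 + 1·2 + 1·1 = 6.

6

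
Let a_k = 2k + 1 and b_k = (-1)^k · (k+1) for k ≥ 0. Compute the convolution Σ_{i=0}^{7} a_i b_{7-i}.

The convolution is the t^7 coefficient of A(t)B(t).
Σ = 1·(-8) + 3·7 + 5·(-6) + 7·5 + 9·(-4) + 11·3 + 13·(-2) + 15·1 = 4.

4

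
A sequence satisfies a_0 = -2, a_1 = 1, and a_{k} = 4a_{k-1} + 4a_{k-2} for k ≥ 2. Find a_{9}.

The ordinary generating function has denominator 1 - 4x - 4x^2.
Iterating the recurrence: a_0,…,a_{9} = -2, 1, -4, -12, -64, -304, -1472, -7104, -34304, -165632.

-165632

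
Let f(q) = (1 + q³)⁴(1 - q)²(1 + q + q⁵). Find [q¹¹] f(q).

(1 + q³)⁴ has coefficients 1,0,0,4,0,0,6,0,0,4,0,0 for degrees 0…11.
(1 - q)² has coefficients 1,-2,1,0,0,0,0,0,0,0,0,0 for degrees 0…11.
Finally multiplying by (1 + q + q⁵), the product of all factors after the first has coefficients 1,-1,-1,1,0,1,-2,1,0,0,0,0 for degrees 0…11.
[q¹¹] = 1·0 + 4·0 + 6·1 + 4·(-1) = 2.

2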